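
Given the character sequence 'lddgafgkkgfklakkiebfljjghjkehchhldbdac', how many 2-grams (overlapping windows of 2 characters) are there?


String 'lddgafgkkgfklakkiebfljjghjkehchhldbdac' has length L = 38.
Number of overlapping n-grams = L - n + 1
Substituting: 38 - 2 + 1 = 37

37


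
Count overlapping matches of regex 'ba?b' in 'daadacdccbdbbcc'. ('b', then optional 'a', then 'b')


Pattern: ba?b means 'b', then optional 'a', then 'b'.
Scanning 'daadacdccbdbbcc' position-by-position:
  Pos 0: window 'daa' -> no
  Pos 1: window 'aad' -> no
  Pos 2: window 'ada' -> no
  Pos 3: window 'dac' -> no
  Pos 4: window 'acd' -> no
  Pos 5: window 'cdc' -> no
  Pos 6: window 'dcc' -> no
  Pos 7: window 'ccb' -> no
  Pos 8: window 'cbd' -> no
  Pos 9: window 'bdb' -> no
  Pos 10: window 'dbb' -> no
  Pos 11: window 'bbc' -> MATCH
  Pos 12: window 'bcc' -> no
  Pos 13: window 'cc' -> no
  Pos 14: window 'c' -> no
Total matches: 1

1


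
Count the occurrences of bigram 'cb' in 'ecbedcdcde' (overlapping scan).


Scanning 'ecbedcdcde' for bigram 'cb':
  Position 0: 'ec' -> no
  Position 1: 'cb' -> MATCH
  Position 2: 'be' -> no
  Position 3: 'ed' -> no
  Position 4: 'dc' -> no
  Position 5: 'cd' -> no
  Position 6: 'dc' -> no
  Position 7: 'cd' -> no
  Position 8: 'de' -> no
Total matches: 1

1


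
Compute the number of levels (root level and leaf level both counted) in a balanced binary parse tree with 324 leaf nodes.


In a balanced binary tree with n leaves the deepest leaf is ceil(log2(n)) edges below the root,
so counting node levels inclusive of root and leaves gives ceil(log2(n)) + 1 levels.
log2(324) = 8.3399
ceil(8.3399) = 9
levels = 9 + 1 = 10

10


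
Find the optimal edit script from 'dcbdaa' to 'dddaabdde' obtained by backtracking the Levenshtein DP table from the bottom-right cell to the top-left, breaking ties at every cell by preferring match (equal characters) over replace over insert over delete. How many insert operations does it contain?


Edit distance = 6. Backtracking from cell (6, 9) with preference match > replace > insert > delete,
then listing the resulting alignment 'dcbdaa' -> 'dddaabdde' left to right:
  Step 1: insert 'd' [insertion #1]
  Step 2: insert 'd' [insertion #2]
  Step 3: keep 'd'
  Step 4: insert 'a' [insertion #3]
  Step 5: replace c->a
  Step 6: keep 'b'
  Step 7: keep 'd'
  Step 8: replace a->d
  Step 9: replace a->e
Total insertions: 3

3


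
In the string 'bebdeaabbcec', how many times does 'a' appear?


Scanning 'bebdeaabbcec' for 'a':
  Position 5: 'a' -> MATCH (count: 1)
  Position 6: 'a' -> MATCH (count: 2)
Total occurrences of 'a': 2

2


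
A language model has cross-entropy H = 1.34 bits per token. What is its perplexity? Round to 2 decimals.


Perplexity formula: PP = 2^H
H = 1.34
PP = 2^1.34
Decompose: 2^1.34 = 2^1 * 2^0.34
2^1 = 2, 2^0.34 ~ 1.2657566
PP ~ 2 * 1.2657566 = 2.5315132
Rounded to 2 decimals: 2.53

2.53


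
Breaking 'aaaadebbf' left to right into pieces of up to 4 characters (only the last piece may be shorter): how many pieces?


'aaaadebbf' has 9 characters.
Chunking with max size 4:
  Chunk 1: 'aaaa' (positions 0-3)
  Chunk 2: 'debb' (positions 4-7)
  Chunk 3: 'f' (positions 8-8)
Total chunks: ceil(9 / 4) = 3

3


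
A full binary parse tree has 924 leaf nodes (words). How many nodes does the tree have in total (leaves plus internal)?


Leaf nodes (terminals): 924
Internal nodes = n - 1 = 924 - 1 = 923
Total = leaves + internal = 924 + 923 = 1847

1847


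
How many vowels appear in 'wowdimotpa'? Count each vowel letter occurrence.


Scanning each character of 'wowdimotpa':
  Position 1: 'w' -> consonant (running count: 0)
  Position 2: 'o' -> vowel (running count: 1)
  Position 3: 'w' -> consonant (running count: 1)
  Position 4: 'd' -> consonant (running count: 1)
  Position 5: 'i' -> vowel (running count: 2)
  Position 6: 'm' -> consonant (running count: 2)
  Position 7: 'o' -> vowel (running count: 3)
  Position 8: 't' -> consonant (running count: 3)
  Position 9: 'p' -> consonant (running count: 3)
  Position 10: 'a' -> vowel (running count: 4)
Total vowels: 4

4


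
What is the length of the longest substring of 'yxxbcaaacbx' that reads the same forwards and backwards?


Scanning 'yxxbcaaacbx' for palindromic substrings.
Substring at positions 2-10: 'xbcaaacbx'.
Check: reverse('xbcaaacbx') = 'xbcaaacbx' -> palindrome confirmed.
Neighbouring characters ('x' / '-') break symmetry, so it cannot extend further.
No longer palindromic substring exists; longest length = 9

9


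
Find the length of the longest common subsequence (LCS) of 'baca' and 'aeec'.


DP table for LCS of 'baca' and 'aeec':
       a  e  e  c
    0  0  0  0  0
  b 0  0  0  0  0
  a 0  1  1  1  1
  c 0  1  1  1  2
  a 0  1  1  1  2
LCS: 'ac'
LCS length = 2

2


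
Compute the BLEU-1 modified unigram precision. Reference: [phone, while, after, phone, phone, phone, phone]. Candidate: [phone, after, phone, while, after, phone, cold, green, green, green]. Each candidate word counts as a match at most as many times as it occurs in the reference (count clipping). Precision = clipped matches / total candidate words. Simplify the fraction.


Reference word counts: {'after': 1, 'phone': 5, 'while': 1}
Checking each candidate word (with clipping):
  'phone' -> in reference (ref count 5, used 1/5) -> match (matches: 1)
  'after' -> in reference (ref count 1, used 1/1) -> match (matches: 2)
  'phone' -> in reference (ref count 5, used 2/5) -> match (matches: 3)
  'while' -> in reference (ref count 1, used 1/1) -> match (matches: 4)
  'after' -> ref count 1 already used up (1/1) -> clipped, no match (matches: 4)
  'phone' -> in reference (ref count 5, used 3/5) -> match (matches: 5)
  'cold' -> not in reference -> no match (matches: 5)
  'green' -> not in reference -> no match (matches: 5)
  'green' -> not in reference -> no match (matches: 5)
  'green' -> not in reference -> no match (matches: 5)
Clipped matches: 5, Candidate length: 10
Precision = 5/10 = 1/2

1/2


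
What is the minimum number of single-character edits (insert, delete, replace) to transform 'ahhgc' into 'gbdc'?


Building DP table for s1='ahhgc' (len 5) and s2='gbdc' (len 4):
       g  b  d  c
    0  1  2  3  4
  a 1  1  2  3  4
  h 2  2  2  3  4
  h 3  3  3  3  4
  g 4  3  4  4  4
  c 5  4  4  5  4
Edit distance = dp[5][4] = 4

4


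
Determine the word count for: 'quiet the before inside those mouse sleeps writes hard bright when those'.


Counting words by splitting on spaces:
  Word 1: 'quiet'
  Word 2: 'the'
  Word 3: 'before'
  Word 4: 'inside'
  Word 5: 'those'
  Word 6: 'mouse'
  Word 7: 'sleeps'
  Word 8: 'writes'
  Word 9: 'hard'
  Word 10: 'bright'
  Word 11: 'when'
  Word 12: 'those'
Total words: 12

12


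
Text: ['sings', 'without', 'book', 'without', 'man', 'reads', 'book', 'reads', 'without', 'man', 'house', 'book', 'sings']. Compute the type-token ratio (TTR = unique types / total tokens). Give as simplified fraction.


Tokens: 13
Unique types: ('book', 'house', 'man', 'reads', 'sings', 'without') = 6
TTR = 6/13
Already in lowest terms.

6/13


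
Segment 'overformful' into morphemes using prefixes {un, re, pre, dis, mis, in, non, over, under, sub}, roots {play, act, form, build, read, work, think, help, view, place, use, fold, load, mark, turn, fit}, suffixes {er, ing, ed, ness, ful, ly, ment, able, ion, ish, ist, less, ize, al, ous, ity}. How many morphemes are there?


Segmenting 'overformful' against the inventory:
  'over' -> prefix (morpheme 1)
  'form' -> root (morpheme 2)
  'ful' -> suffix (morpheme 3)
Total morphemes: 3

3


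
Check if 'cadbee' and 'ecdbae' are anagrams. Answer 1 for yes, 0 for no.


Sort characters of 'cadbee': 'abcdee'
Sort characters of 'ecdbae': 'abcdee'
Sorted forms match -> they ARE anagrams
Result: 1

1


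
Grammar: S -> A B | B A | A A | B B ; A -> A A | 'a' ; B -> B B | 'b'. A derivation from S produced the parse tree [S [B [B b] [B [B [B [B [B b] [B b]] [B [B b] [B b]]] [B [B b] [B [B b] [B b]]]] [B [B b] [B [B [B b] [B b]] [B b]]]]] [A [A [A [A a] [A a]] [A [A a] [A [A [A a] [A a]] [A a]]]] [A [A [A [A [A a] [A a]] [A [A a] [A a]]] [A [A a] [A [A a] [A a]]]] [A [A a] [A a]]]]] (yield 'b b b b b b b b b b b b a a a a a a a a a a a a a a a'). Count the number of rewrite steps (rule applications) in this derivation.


Every bracketed nonterminal node [X ...] in the tree is produced by exactly one rule application.
Reading the tree off as a leftmost derivation:
  Step 1: S  =>  B A   (applied S -> B A)
  Step 2: B A  =>  B B A   (applied B -> B B)
  Step 3: B B A  =>  b B A   (applied B -> b)
  Step 4: b B A  =>  b B B A   (applied B -> B B)
  Step 5: b B B A  =>  b B B B A   (applied B -> B B)
  Step 6: b B B B A  =>  b B B B B A   (applied B -> B B)
  Step 7: b B B B B A  =>  b B B B B B A   (applied B -> B B)
  Step 8: b B B B B B A  =>  b b B B B B A   (applied B -> b)
  Step 9: b b B B B B A  =>  b b b B B B A   (applied B -> b)
  Step 10: b b b B B B A  =>  b b b B B B B A   (applied B -> B B)
  Step 11: b b b B B B B A  =>  b b b b B B B A   (applied B -> b)
  Step 12: b b b b B B B A  =>  b b b b b B B A   (applied B -> b)
  Step 13: b b b b b B B A  =>  b b b b b B B B A   (applied B -> B B)
  Step 14: b b b b b B B B A  =>  b b b b b b B B A   (applied B -> b)
  Step 15: b b b b b b B B A  =>  b b b b b b B B B A   (applied B -> B B)
  Step 16: b b b b b b B B B A  =>  b b b b b b b B B A   (applied B -> b)
  Step 17: b b b b b b b B B A  =>  b b b b b b b b B A   (applied B -> b)
  Step 18: b b b b b b b b B A  =>  b b b b b b b b B B A   (applied B -> B B)
  Step 19: b b b b b b b b B B A  =>  b b b b b b b b b B A   (applied B -> b)
  Step 20: b b b b b b b b b B A  =>  b b b b b b b b b B B A   (applied B -> B B)
  Step 21: b b b b b b b b b B B A  =>  b b b b b b b b b B B B A   (applied B -> B B)
  Step 22: b b b b b b b b b B B B A  =>  b b b b b b b b b b B B A   (applied B -> b)
  Step 23: b b b b b b b b b b B B A  =>  b b b b b b b b b b b B A   (applied B -> b)
  Step 24: b b b b b b b b b b b B A  =>  b b b b b b b b b b b b A   (applied B -> b)
  Step 25: b b b b b b b b b b b b A  =>  b b b b b b b b b b b b A A   (applied A -> A A)
  Step 26: b b b b b b b b b b b b A A  =>  b b b b b b b b b b b b A A A   (applied A -> A A)
  Step 27: b b b b b b b b b b b b A A A  =>  b b b b b b b b b b b b A A A A   (applied A -> A A)
  Step 28: b b b b b b b b b b b b A A A A  =>  b b b b b b b b b b b b a A A A   (applied A -> a)
  Step 29: b b b b b b b b b b b b a A A A  =>  b b b b b b b b b b b b a a A A   (applied A -> a)
  Step 30: b b b b b b b b b b b b a a A A  =>  b b b b b b b b b b b b a a A A A   (applied A -> A A)
  Step 31: b b b b b b b b b b b b a a A A A  =>  b b b b b b b b b b b b a a a A A   (applied A -> a)
  Step 32: b b b b b b b b b b b b a a a A A  =>  b b b b b b b b b b b b a a a A A A   (applied A -> A A)
  Step 33: b b b b b b b b b b b b a a a A A A  =>  b b b b b b b b b b b b a a a A A A A   (applied A -> A A)
  Step 34: b b b b b b b b b b b b a a a A A A A  =>  b b b b b b b b b b b b a a a a A A A   (applied A -> a)
  Step 35: b b b b b b b b b b b b a a a a A A A  =>  b b b b b b b b b b b b a a a a a A A   (applied A -> a)
  Step 36: b b b b b b b b b b b b a a a a a A A  =>  b b b b b b b b b b b b a a a a a a A   (applied A -> a)
  Step 37: b b b b b b b b b b b b a a a a a a A  =>  b b b b b b b b b b b b a a a a a a A A   (applied A -> A A)
  Step 38: b b b b b b b b b b b b a a a a a a A A  =>  b b b b b b b b b b b b a a a a a a A A A   (applied A -> A A)
  Step 39: b b b b b b b b b b b b a a a a a a A A A  =>  b b b b b b b b b b b b a a a a a a A A A A   (applied A -> A A)
  Step 40: b b b b b b b b b b b b a a a a a a A A A A  =>  b b b b b b b b b b b b a a a a a a A A A A A   (applied A -> A A)
  Step 41: b b b b b b b b b b b b a a a a a a A A A A A  =>  b b b b b b b b b b b b a a a a a a a A A A A   (applied A -> a)
  Step 42: b b b b b b b b b b b b a a a a a a a A A A A  =>  b b b b b b b b b b b b a a a a a a a a A A A   (applied A -> a)
  Step 43: b b b b b b b b b b b b a a a a a a a a A A A  =>  b b b b b b b b b b b b a a a a a a a a A A A A   (applied A -> A A)
  Step 44: b b b b b b b b b b b b a a a a a a a a A A A A  =>  b b b b b b b b b b b b a a a a a a a a a A A A   (applied A -> a)
  Step 45: b b b b b b b b b b b b a a a a a a a a a A A A  =>  b b b b b b b b b b b b a a a a a a a a a a A A   (applied A -> a)
  Step 46: b b b b b b b b b b b b a a a a a a a a a a A A  =>  b b b b b b b b b b b b a a a a a a a a a a A A A   (applied A -> A A)
  Step 47: b b b b b b b b b b b b a a a a a a a a a a A A A  =>  b b b b b b b b b b b b a a a a a a a a a a a A A   (applied A -> a)
  Step 48: b b b b b b b b b b b b a a a a a a a a a a a A A  =>  b b b b b b b b b b b b a a a a a a a a a a a A A A   (applied A -> A A)
  Step 49: b b b b b b b b b b b b a a a a a a a a a a a A A A  =>  b b b b b b b b b b b b a a a a a a a a a a a a A A   (applied A -> a)
  Step 50: b b b b b b b b b b b b a a a a a a a a a a a a A A  =>  b b b b b b b b b b b b a a a a a a a a a a a a a A   (applied A -> a)
  Step 51: b b b b b b b b b b b b a a a a a a a a a a a a a A  =>  b b b b b b b b b b b b a a a a a a a a a a a a a A A   (applied A -> A A)
  Step 52: b b b b b b b b b b b b a a a a a a a a a a a a a A A  =>  b b b b b b b b b b b b a a a a a a a a a a a a a a A   (applied A -> a)
  Step 53: b b b b b b b b b b b b a a a a a a a a a a a a a a A  =>  b b b b b b b b b b b b a a a a a a a a a a a a a a a   (applied A -> a)
Final yield: b b b b b b b b b b b b a a a a a a a a a a a a a a a
Total rewrite steps: 53

53


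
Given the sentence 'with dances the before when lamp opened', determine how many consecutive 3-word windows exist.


Word trigrams from [7] words:
  Trigram 1: (with dances the)
  Trigram 2: (dances the before)
  Trigram 3: (the before when)
  Trigram 4: (before when lamp)
  Trigram 5: (when lamp opened)
Total word trigrams: 7 - 2 = 5

5


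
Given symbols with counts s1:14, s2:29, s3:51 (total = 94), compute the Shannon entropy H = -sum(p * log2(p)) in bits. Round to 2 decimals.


Computing entropy H = -sum(p_i * log2(p_i)):
  s1: p = 14/94 = 0.1489, -p*log2(p) = 0.4092
  s2: p = 29/94 = 0.3085, -p*log2(p) = 0.5234
  s3: p = 51/94 = 0.5426, -p*log2(p) = 0.4786
H = sum of terms = 1.4112
Rounded to 2 decimals: 1.41

1.41


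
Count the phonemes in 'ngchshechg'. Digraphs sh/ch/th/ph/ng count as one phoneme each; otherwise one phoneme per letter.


Parsing 'ngchshechg' greedily, digraphs first:
  'ng' -> digraph (1 consonant phoneme) (phonemes so far: 1)
  'ch' -> digraph (1 consonant phoneme) (phonemes so far: 2)
  'sh' -> digraph (1 consonant phoneme) (phonemes so far: 3)
  'e' -> vowel phoneme (phonemes so far: 4)
  'ch' -> digraph (1 consonant phoneme) (phonemes so far: 5)
  'g' -> consonant phoneme (phonemes so far: 6)
Total phonemes: 6

6


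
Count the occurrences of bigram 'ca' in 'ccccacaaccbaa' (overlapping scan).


Scanning 'ccccacaaccbaa' for bigram 'ca':
  Position 0: 'cc' -> no
  Position 1: 'cc' -> no
  Position 2: 'cc' -> no
  Position 3: 'ca' -> MATCH
  Position 4: 'ac' -> no
  Position 5: 'ca' -> MATCH
  Position 6: 'aa' -> no
  Position 7: 'ac' -> no
  Position 8: 'cc' -> no
  Position 9: 'cb' -> no
  Position 10: 'ba' -> no
  Position 11: 'aa' -> no
Total matches: 2

2


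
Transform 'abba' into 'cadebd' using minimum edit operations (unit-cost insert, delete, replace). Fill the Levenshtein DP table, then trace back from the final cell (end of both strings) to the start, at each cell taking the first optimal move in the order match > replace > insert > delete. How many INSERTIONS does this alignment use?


Edit distance = 4. Backtracking from cell (4, 6) with preference match > replace > insert > delete,
then listing the resulting alignment 'abba' -> 'cadebd' left to right:
  Step 1: insert 'c' [insertion #1]
  Step 2: keep 'a'
  Step 3: insert 'd' [insertion #2]
  Step 4: replace b->e
  Step 5: keep 'b'
  Step 6: replace a->d
Total insertions: 2

2


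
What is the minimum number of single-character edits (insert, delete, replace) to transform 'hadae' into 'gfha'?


Building DP table for s1='hadae' (len 5) and s2='gfha' (len 4):
       g  f  h  a
    0  1  2  3  4
  h 1  1  2  2  3
  a 2  2  2  3  2
  d 3  3  3  3  3
  a 4  4  4  4  3
  e 5  5  5  5  4
Edit distance = dp[5][4] = 4

4


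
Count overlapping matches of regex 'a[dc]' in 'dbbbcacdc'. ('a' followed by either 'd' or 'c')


Pattern: a[dc] means 'a' followed by either 'd' or 'c'.
Scanning 'dbbbcacdc' position-by-position:
  Pos 0: window 'db' -> no
  Pos 1: window 'bb' -> no
  Pos 2: window 'bb' -> no
  Pos 3: window 'bc' -> no
  Pos 4: window 'ca' -> no
  Pos 5: window 'ac' -> MATCH
  Pos 6: window 'cd' -> no
  Pos 7: window 'dc' -> no
  Pos 8: window 'c' -> no
Total matches: 1

1


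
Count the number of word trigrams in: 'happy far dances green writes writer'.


Word trigrams from [6] words:
  Trigram 1: (happy far dances)
  Trigram 2: (far dances green)
  Trigram 3: (dances green writes)
  Trigram 4: (green writes writer)
Total word trigrams: 6 - 2 = 4

4


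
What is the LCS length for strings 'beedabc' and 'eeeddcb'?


DP table for LCS of 'beedabc' and 'eeeddcb':
       e  e  e  d  d  c  b
    0  0  0  0  0  0  0  0
  b 0  0  0  0  0  0  0  1
  e 0  1  1  1  1  1  1  1
  e 0  1  2  2  2  2  2  2
  d 0  1  2  2  3  3  3  3
  a 0  1  2  2  3  3  3  3
  b 0  1  2  2  3  3  3  4
  c 0  1  2  2  3  3  4  4
LCS: 'eedb'
LCS length = 4

4


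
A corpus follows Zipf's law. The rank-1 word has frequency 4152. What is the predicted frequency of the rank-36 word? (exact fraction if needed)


Zipf's law: freq(rank) = f1 / rank
f1 = 4152, rank = 36
freq = 4152 / 36
GCD(4152, 36) = 12
Simplified: 346/3

346/3


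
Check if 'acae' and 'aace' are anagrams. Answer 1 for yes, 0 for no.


Sort characters of 'acae': 'aace'
Sort characters of 'aace': 'aace'
Sorted forms match -> they ARE anagrams
Result: 1

1


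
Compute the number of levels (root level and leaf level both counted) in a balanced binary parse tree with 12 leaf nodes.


In a balanced binary tree with n leaves the deepest leaf is ceil(log2(n)) edges below the root,
so counting node levels inclusive of root and leaves gives ceil(log2(n)) + 1 levels.
log2(12) = 3.5850
ceil(3.5850) = 4
levels = 4 + 1 = 5

5


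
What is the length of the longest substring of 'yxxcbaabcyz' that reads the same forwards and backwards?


Scanning 'yxxcbaabcyz' for palindromic substrings.
Substring at positions 3-8: 'cbaabc'.
Check: reverse('cbaabc') = 'cbaabc' -> palindrome confirmed.
Neighbouring characters ('x' / 'y') break symmetry, so it cannot extend further.
No longer palindromic substring exists; longest length = 6

6


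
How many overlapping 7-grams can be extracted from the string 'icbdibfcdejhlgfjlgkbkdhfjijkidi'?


String 'icbdibfcdejhlgfjlgkbkdhfjijkidi' has length L = 31.
Number of overlapping n-grams = L - n + 1
Substituting: 31 - 7 + 1 = 25

25


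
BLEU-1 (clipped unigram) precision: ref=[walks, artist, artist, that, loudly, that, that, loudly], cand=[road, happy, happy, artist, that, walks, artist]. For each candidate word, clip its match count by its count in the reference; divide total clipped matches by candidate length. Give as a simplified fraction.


Reference word counts: {'artist': 2, 'loudly': 2, 'that': 3, 'walks': 1}
Checking each candidate word (with clipping):
  'road' -> not in reference -> no match (matches: 0)
  'happy' -> not in reference -> no match (matches: 0)
  'happy' -> not in reference -> no match (matches: 0)
  'artist' -> in reference (ref count 2, used 1/2) -> match (matches: 1)
  'that' -> in reference (ref count 3, used 1/3) -> match (matches: 2)
  'walks' -> in reference (ref count 1, used 1/1) -> match (matches: 3)
  'artist' -> in reference (ref count 2, used 2/2) -> match (matches: 4)
Clipped matches: 4, Candidate length: 7
Precision = 4/7

4/7


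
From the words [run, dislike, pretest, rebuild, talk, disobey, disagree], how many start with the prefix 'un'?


Checking each word for prefix 'un':
  'run' -> no (count: 0)
  'dislike' -> no (count: 0)
  'pretest' -> no (count: 0)
  'rebuild' -> no (count: 0)
  'talk' -> no (count: 0)
  'disobey' -> no (count: 0)
  'disagree' -> no (count: 0)
Total with prefix 'un': 0

0


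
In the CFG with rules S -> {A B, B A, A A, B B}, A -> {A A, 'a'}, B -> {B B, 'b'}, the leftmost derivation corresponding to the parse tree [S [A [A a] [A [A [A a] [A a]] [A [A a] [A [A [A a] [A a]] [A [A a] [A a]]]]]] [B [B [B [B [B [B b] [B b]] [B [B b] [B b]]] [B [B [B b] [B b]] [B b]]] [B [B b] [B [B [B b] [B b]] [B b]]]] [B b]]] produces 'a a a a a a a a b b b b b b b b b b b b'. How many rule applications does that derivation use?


Every bracketed nonterminal node [X ...] in the tree is produced by exactly one rule application.
Reading the tree off as a leftmost derivation:
  Step 1: S  =>  A B   (applied S -> A B)
  Step 2: A B  =>  A A B   (applied A -> A A)
  Step 3: A A B  =>  a A B   (applied A -> a)
  Step 4: a A B  =>  a A A B   (applied A -> A A)
  Step 5: a A A B  =>  a A A A B   (applied A -> A A)
  Step 6: a A A A B  =>  a a A A B   (applied A -> a)
  Step 7: a a A A B  =>  a a a A B   (applied A -> a)
  Step 8: a a a A B  =>  a a a A A B   (applied A -> A A)
  Step 9: a a a A A B  =>  a a a a A B   (applied A -> a)
  Step 10: a a a a A B  =>  a a a a A A B   (applied A -> A A)
  Step 11: a a a a A A B  =>  a a a a A A A B   (applied A -> A A)
  Step 12: a a a a A A A B  =>  a a a a a A A B   (applied A -> a)
  Step 13: a a a a a A A B  =>  a a a a a a A B   (applied A -> a)
  Step 14: a a a a a a A B  =>  a a a a a a A A B   (applied A -> A A)
  Step 15: a a a a a a A A B  =>  a a a a a a a A B   (applied A -> a)
  Step 16: a a a a a a a A B  =>  a a a a a a a a B   (applied A -> a)
  Step 17: a a a a a a a a B  =>  a a a a a a a a B B   (applied B -> B B)
  Step 18: a a a a a a a a B B  =>  a a a a a a a a B B B   (applied B -> B B)
  Step 19: a a a a a a a a B B B  =>  a a a a a a a a B B B B   (applied B -> B B)
  Step 20: a a a a a a a a B B B B  =>  a a a a a a a a B B B B B   (applied B -> B B)
  Step 21: a a a a a a a a B B B B B  =>  a a a a a a a a B B B B B B   (applied B -> B B)
  Step 22: a a a a a a a a B B B B B B  =>  a a a a a a a a b B B B B B   (applied B -> b)
  Step 23: a a a a a a a a b B B B B B  =>  a a a a a a a a b b B B B B   (applied B -> b)
  Step 24: a a a a a a a a b b B B B B  =>  a a a a a a a a b b B B B B B   (applied B -> B B)
  Step 25: a a a a a a a a b b B B B B B  =>  a a a a a a a a b b b B B B B   (applied B -> b)
  Step 26: a a a a a a a a b b b B B B B  =>  a a a a a a a a b b b b B B B   (applied B -> b)
  Step 27: a a a a a a a a b b b b B B B  =>  a a a a a a a a b b b b B B B B   (applied B -> B B)
  Step 28: a a a a a a a a b b b b B B B B  =>  a a a a a a a a b b b b B B B B B   (applied B -> B B)
  Step 29: a a a a a a a a b b b b B B B B B  =>  a a a a a a a a b b b b b B B B B   (applied B -> b)
  Step 30: a a a a a a a a b b b b b B B B B  =>  a a a a a a a a b b b b b b B B B   (applied B -> b)
  Step 31: a a a a a a a a b b b b b b B B B  =>  a a a a a a a a b b b b b b b B B   (applied B -> b)
  Step 32: a a a a a a a a b b b b b b b B B  =>  a a a a a a a a b b b b b b b B B B   (applied B -> B B)
  Step 33: a a a a a a a a b b b b b b b B B B  =>  a a a a a a a a b b b b b b b b B B   (applied B -> b)
  Step 34: a a a a a a a a b b b b b b b b B B  =>  a a a a a a a a b b b b b b b b B B B   (applied B -> B B)
  Step 35: a a a a a a a a b b b b b b b b B B B  =>  a a a a a a a a b b b b b b b b B B B B   (applied B -> B B)
  Step 36: a a a a a a a a b b b b b b b b B B B B  =>  a a a a a a a a b b b b b b b b b B B B   (applied B -> b)
  Step 37: a a a a a a a a b b b b b b b b b B B B  =>  a a a a a a a a b b b b b b b b b b B B   (applied B -> b)
  Step 38: a a a a a a a a b b b b b b b b b b B B  =>  a a a a a a a a b b b b b b b b b b b B   (applied B -> b)
  Step 39: a a a a a a a a b b b b b b b b b b b B  =>  a a a a a a a a b b b b b b b b b b b b   (applied B -> b)
Final yield: a a a a a a a a b b b b b b b b b b b b
Total rewrite steps: 39

39


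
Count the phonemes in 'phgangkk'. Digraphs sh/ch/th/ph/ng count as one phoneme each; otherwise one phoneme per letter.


Parsing 'phgangkk' greedily, digraphs first:
  'ph' -> digraph (1 consonant phoneme) (phonemes so far: 1)
  'g' -> consonant phoneme (phonemes so far: 2)
  'a' -> vowel phoneme (phonemes so far: 3)
  'ng' -> digraph (1 consonant phoneme) (phonemes so far: 4)
  'k' -> consonant phoneme (phonemes so far: 5)
  'k' -> consonant phoneme (phonemes so far: 6)
Total phonemes: 6

6


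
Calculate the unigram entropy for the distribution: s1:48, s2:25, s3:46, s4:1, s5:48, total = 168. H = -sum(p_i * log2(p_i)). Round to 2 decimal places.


Computing entropy H = -sum(p_i * log2(p_i)):
  s1: p = 48/168 = 0.2857, -p*log2(p) = 0.5164
  s2: p = 25/168 = 0.1488, -p*log2(p) = 0.4090
  s3: p = 46/168 = 0.2738, -p*log2(p) = 0.5117
  s4: p = 1/168 = 0.0060, -p*log2(p) = 0.0440
  s5: p = 48/168 = 0.2857, -p*log2(p) = 0.5164
H = sum of terms = 1.9975
Rounded to 2 decimals: 2.00

2.00


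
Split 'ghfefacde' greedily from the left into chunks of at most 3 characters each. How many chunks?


'ghfefacde' has 9 characters.
Chunking with max size 3:
  Chunk 1: 'ghf' (positions 0-2)
  Chunk 2: 'efa' (positions 3-5)
  Chunk 3: 'cde' (positions 6-8)
Total chunks: ceil(9 / 3) = 3

3


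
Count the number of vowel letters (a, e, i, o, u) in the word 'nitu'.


Scanning each character of 'nitu':
  Position 1: 'n' -> consonant (running count: 0)
  Position 2: 'i' -> vowel (running count: 1)
  Position 3: 't' -> consonant (running count: 1)
  Position 4: 'u' -> vowel (running count: 2)
Total vowels: 2

2


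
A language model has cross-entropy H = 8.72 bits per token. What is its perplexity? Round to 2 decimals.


Perplexity formula: PP = 2^H
H = 8.72
PP = 2^8.72
Decompose: 2^8.72 = 2^8 * 2^0.72
2^8 = 256, 2^0.72 ~ 1.6471820
PP ~ 256 * 1.6471820 = 421.6785920
Rounded to 2 decimals: 421.68

421.68


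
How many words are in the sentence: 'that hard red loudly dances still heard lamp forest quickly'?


Counting words by splitting on spaces:
  Word 1: 'that'
  Word 2: 'hard'
  Word 3: 'red'
  Word 4: 'loudly'
  Word 5: 'dances'
  Word 6: 'still'
  Word 7: 'heard'
  Word 8: 'lamp'
  Word 9: 'forest'
  Word 10: 'quickly'
Total words: 10

10


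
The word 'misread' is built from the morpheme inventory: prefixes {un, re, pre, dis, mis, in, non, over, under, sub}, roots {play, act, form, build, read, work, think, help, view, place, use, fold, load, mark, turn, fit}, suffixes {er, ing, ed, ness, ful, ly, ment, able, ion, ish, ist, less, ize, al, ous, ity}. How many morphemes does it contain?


Segmenting 'misread' against the inventory:
  'mis' -> prefix (morpheme 1)
  'read' -> root (morpheme 2)
Total morphemes: 2

2


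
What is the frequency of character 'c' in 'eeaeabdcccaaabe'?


Scanning 'eeaeabdcccaaabe' for 'c':
  Position 7: 'c' -> MATCH (count: 1)
  Position 8: 'c' -> MATCH (count: 2)
  Position 9: 'c' -> MATCH (count: 3)
Total occurrences of 'c': 3

3


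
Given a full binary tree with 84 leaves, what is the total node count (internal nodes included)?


Leaf nodes (terminals): 84
Internal nodes = n - 1 = 84 - 1 = 83
Total = leaves + internal = 84 + 83 = 167

167


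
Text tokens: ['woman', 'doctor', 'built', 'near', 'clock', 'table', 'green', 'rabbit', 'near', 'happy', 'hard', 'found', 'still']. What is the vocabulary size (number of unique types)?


Listing all tokens and tracking unique types:
  Token 1: 'woman' -> NEW (unique so far: 1)
  Token 2: 'doctor' -> NEW (unique so far: 2)
  Token 3: 'built' -> NEW (unique so far: 3)
  Token 4: 'near' -> NEW (unique so far: 4)
  Token 5: 'clock' -> NEW (unique so far: 5)
  Token 6: 'table' -> NEW (unique so far: 6)
  Token 7: 'green' -> NEW (unique so far: 7)
  Token 8: 'rabbit' -> NEW (unique so far: 8)
  Token 9: 'near' -> duplicate (unique so far: 8)
  Token 10: 'happy' -> NEW (unique so far: 9)
  Token 11: 'hard' -> NEW (unique so far: 10)
  Token 12: 'found' -> NEW (unique so far: 11)
  Token 13: 'still' -> NEW (unique so far: 12)
Unique types: ('built', 'clock', 'doctor', 'found', 'green', 'happy', 'hard', 'near', 'rabbit', 'still', 'table', 'woman')
Vocabulary size: 12

12


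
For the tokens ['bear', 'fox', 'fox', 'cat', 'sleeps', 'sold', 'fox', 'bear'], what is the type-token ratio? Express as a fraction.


Tokens: 8
Unique types: ('bear', 'cat', 'fox', 'sleeps', 'sold') = 5
TTR = 5/8
Already in lowest terms.

5/8


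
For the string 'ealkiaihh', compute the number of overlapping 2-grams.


String 'ealkiaihh' has length L = 9.
Number of overlapping n-grams = L - n + 1
Substituting: 9 - 2 + 1 = 8

8


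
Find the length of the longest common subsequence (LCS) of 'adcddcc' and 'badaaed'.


DP table for LCS of 'adcddcc' and 'badaaed':
       b  a  d  a  a  e  d
    0  0  0  0  0  0  0  0
  a 0  0  1  1  1  1  1  1
  d 0  0  1  2  2  2  2  2
  c 0  0  1  2  2  2  2  2
  d 0  0  1  2  2  2  2  3
  d 0  0  1  2  2  2  2  3
  c 0  0  1  2  2  2  2  3
  c 0  0  1  2  2  2  2  3
LCS: 'add'
LCS length = 3

3


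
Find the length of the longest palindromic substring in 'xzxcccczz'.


Scanning 'xzxcccczz' for palindromic substrings.
Substring at positions 3-6: 'cccc'.
Check: reverse('cccc') = 'cccc' -> palindrome confirmed.
Neighbouring characters ('x' / 'z') break symmetry, so it cannot extend further.
No longer palindromic substring exists; longest length = 4

4


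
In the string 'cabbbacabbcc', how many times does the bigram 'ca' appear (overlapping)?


Scanning 'cabbbacabbcc' for bigram 'ca':
  Position 0: 'ca' -> MATCH
  Position 1: 'ab' -> no
  Position 2: 'bb' -> no
  Position 3: 'bb' -> no
  Position 4: 'ba' -> no
  Position 5: 'ac' -> no
  Position 6: 'ca' -> MATCH
  Position 7: 'ab' -> no
  Position 8: 'bb' -> no
  Position 9: 'bc' -> no
  Position 10: 'cc' -> no
Total matches: 2

2


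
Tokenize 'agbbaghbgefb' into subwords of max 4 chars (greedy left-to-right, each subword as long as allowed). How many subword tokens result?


'agbbaghbgefb' has 12 characters.
Chunking with max size 4:
  Chunk 1: 'agbb' (positions 0-3)
  Chunk 2: 'aghb' (positions 4-7)
  Chunk 3: 'gefb' (positions 8-11)
Total chunks: ceil(12 / 4) = 3

3


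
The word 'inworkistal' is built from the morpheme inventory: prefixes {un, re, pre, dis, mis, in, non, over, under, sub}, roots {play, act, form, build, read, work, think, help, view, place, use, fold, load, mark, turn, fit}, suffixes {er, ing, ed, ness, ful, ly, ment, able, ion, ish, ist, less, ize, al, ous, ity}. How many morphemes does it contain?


Segmenting 'inworkistal' against the inventory:
  'in' -> prefix (morpheme 1)
  'work' -> root (morpheme 2)
  'ist' -> suffix (morpheme 3)
  'al' -> suffix (morpheme 4)
Total morphemes: 4

4


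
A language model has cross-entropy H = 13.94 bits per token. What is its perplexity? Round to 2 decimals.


Perplexity formula: PP = 2^H
H = 13.94
PP = 2^13.94
Decompose: 2^13.94 = 2^13 * 2^0.94
2^13 = 8192, 2^0.94 ~ 1.9185282
PP ~ 8192 * 1.9185282 = 15716.5830144
Rounded to 2 decimals: 15716.58

15716.58


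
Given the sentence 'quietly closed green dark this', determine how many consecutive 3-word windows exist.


Word trigrams from [5] words:
  Trigram 1: (quietly closed green)
  Trigram 2: (closed green dark)
  Trigram 3: (green dark this)
Total word trigrams: 5 - 2 = 3

3


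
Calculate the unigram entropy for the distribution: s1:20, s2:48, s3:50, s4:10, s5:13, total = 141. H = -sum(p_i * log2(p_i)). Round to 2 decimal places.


Computing entropy H = -sum(p_i * log2(p_i)):
  s1: p = 20/141 = 0.1418, -p*log2(p) = 0.3997
  s2: p = 48/141 = 0.3404, -p*log2(p) = 0.5292
  s3: p = 50/141 = 0.3546, -p*log2(p) = 0.5304
  s4: p = 10/141 = 0.0709, -p*log2(p) = 0.2708
  s5: p = 13/141 = 0.0922, -p*log2(p) = 0.3171
H = sum of terms = 2.0472
Rounded to 2 decimals: 2.05

2.05


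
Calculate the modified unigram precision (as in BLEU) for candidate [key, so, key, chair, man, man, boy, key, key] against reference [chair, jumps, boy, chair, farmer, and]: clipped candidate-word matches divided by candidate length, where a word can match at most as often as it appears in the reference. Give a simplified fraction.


Reference word counts: {'and': 1, 'boy': 1, 'chair': 2, 'farmer': 1, 'jumps': 1}
Checking each candidate word (with clipping):
  'key' -> not in reference -> no match (matches: 0)
  'so' -> not in reference -> no match (matches: 0)
  'key' -> not in reference -> no match (matches: 0)
  'chair' -> in reference (ref count 2, used 1/2) -> match (matches: 1)
  'man' -> not in reference -> no match (matches: 1)
  'man' -> not in reference -> no match (matches: 1)
  'boy' -> in reference (ref count 1, used 1/1) -> match (matches: 2)
  'key' -> not in reference -> no match (matches: 2)
  'key' -> not in reference -> no match (matches: 2)
Clipped matches: 2, Candidate length: 9
Precision = 2/9

2/9


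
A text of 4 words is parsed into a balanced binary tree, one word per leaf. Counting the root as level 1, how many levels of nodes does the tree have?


In a balanced binary tree with n leaves the deepest leaf is ceil(log2(n)) edges below the root,
so counting node levels inclusive of root and leaves gives ceil(log2(n)) + 1 levels.
log2(4) = 2.0000
ceil(2.0000) = 2
levels = 2 + 1 = 3

3


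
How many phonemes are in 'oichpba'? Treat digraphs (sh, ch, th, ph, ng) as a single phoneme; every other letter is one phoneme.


Parsing 'oichpba' greedily, digraphs first:
  'o' -> vowel phoneme (phonemes so far: 1)
  'i' -> vowel phoneme (phonemes so far: 2)
  'ch' -> digraph (1 consonant phoneme) (phonemes so far: 3)
  'p' -> consonant phoneme (phonemes so far: 4)
  'b' -> consonant phoneme (phonemes so far: 5)
  'a' -> vowel phoneme (phonemes so far: 6)
Total phonemes: 6

6


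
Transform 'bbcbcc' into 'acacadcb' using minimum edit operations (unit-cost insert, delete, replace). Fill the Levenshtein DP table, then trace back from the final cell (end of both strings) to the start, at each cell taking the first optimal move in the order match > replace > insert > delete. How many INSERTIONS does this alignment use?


Edit distance = 6. Backtracking from cell (6, 8) with preference match > replace > insert > delete,
then listing the resulting alignment 'bbcbcc' -> 'acacadcb' left to right:
  Step 1: insert 'a' [insertion #1]
  Step 2: replace b->c
  Step 3: replace b->a
  Step 4: keep 'c'
  Step 5: insert 'a' [insertion #2]
  Step 6: replace b->d
  Step 7: keep 'c'
  Step 8: replace c->b
Total insertions: 2

2


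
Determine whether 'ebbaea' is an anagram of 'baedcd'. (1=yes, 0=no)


Sort characters of 'ebbaea': 'aabbee'
Sort characters of 'baedcd': 'abcdde'
Sorted forms differ -> they are NOT anagrams
Result: 0

0


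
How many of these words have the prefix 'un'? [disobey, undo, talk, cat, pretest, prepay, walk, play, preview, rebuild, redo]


Checking each word for prefix 'un':
  'disobey' -> no (count: 0)
  'undo' -> YES, starts with 'un' (count: 1)
  'talk' -> no (count: 1)
  'cat' -> no (count: 1)
  'pretest' -> no (count: 1)
  'prepay' -> no (count: 1)
  'walk' -> no (count: 1)
  'play' -> no (count: 1)
  'preview' -> no (count: 1)
  'rebuild' -> no (count: 1)
  'redo' -> no (count: 1)
Total with prefix 'un': 1

1


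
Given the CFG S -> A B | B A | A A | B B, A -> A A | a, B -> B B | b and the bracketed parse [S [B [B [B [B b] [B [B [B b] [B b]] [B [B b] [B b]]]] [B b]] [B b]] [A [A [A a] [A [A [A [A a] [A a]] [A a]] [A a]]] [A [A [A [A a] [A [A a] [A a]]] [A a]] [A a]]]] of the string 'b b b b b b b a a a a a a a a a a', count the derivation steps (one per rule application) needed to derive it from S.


Every bracketed nonterminal node [X ...] in the tree is produced by exactly one rule application.
Reading the tree off as a leftmost derivation:
  Step 1: S  =>  B A   (applied S -> B A)
  Step 2: B A  =>  B B A   (applied B -> B B)
  Step 3: B B A  =>  B B B A   (applied B -> B B)
  Step 4: B B B A  =>  B B B B A   (applied B -> B B)
  Step 5: B B B B A  =>  b B B B A   (applied B -> b)
  Step 6: b B B B A  =>  b B B B B A   (applied B -> B B)
  Step 7: b B B B B A  =>  b B B B B B A   (applied B -> B B)
  Step 8: b B B B B B A  =>  b b B B B B A   (applied B -> b)
  Step 9: b b B B B B A  =>  b b b B B B A   (applied B -> b)
  Step 10: b b b B B B A  =>  b b b B B B B A   (applied B -> B B)
  Step 11: b b b B B B B A  =>  b b b b B B B A   (applied B -> b)
  Step 12: b b b b B B B A  =>  b b b b b B B A   (applied B -> b)
  Step 13: b b b b b B B A  =>  b b b b b b B A   (applied B -> b)
  Step 14: b b b b b b B A  =>  b b b b b b b A   (applied B -> b)
  Step 15: b b b b b b b A  =>  b b b b b b b A A   (applied A -> A A)
  Step 16: b b b b b b b A A  =>  b b b b b b b A A A   (applied A -> A A)
  Step 17: b b b b b b b A A A  =>  b b b b b b b a A A   (applied A -> a)
  Step 18: b b b b b b b a A A  =>  b b b b b b b a A A A   (applied A -> A A)
  Step 19: b b b b b b b a A A A  =>  b b b b b b b a A A A A   (applied A -> A A)
  Step 20: b b b b b b b a A A A A  =>  b b b b b b b a A A A A A   (applied A -> A A)
  Step 21: b b b b b b b a A A A A A  =>  b b b b b b b a a A A A A   (applied A -> a)
  Step 22: b b b b b b b a a A A A A  =>  b b b b b b b a a a A A A   (applied A -> a)
  Step 23: b b b b b b b a a a A A A  =>  b b b b b b b a a a a A A   (applied A -> a)
  Step 24: b b b b b b b a a a a A A  =>  b b b b b b b a a a a a A   (applied A -> a)
  Step 25: b b b b b b b a a a a a A  =>  b b b b b b b a a a a a A A   (applied A -> A A)
  Step 26: b b b b b b b a a a a a A A  =>  b b b b b b b a a a a a A A A   (applied A -> A A)
  Step 27: b b b b b b b a a a a a A A A  =>  b b b b b b b a a a a a A A A A   (applied A -> A A)
  Step 28: b b b b b b b a a a a a A A A A  =>  b b b b b b b a a a a a a A A A   (applied A -> a)
  Step 29: b b b b b b b a a a a a a A A A  =>  b b b b b b b a a a a a a A A A A   (applied A -> A A)
  Step 30: b b b b b b b a a a a a a A A A A  =>  b b b b b b b a a a a a a a A A A   (applied A -> a)
  Step 31: b b b b b b b a a a a a a a A A A  =>  b b b b b b b a a a a a a a a A A   (applied A -> a)
  Step 32: b b b b b b b a a a a a a a a A A  =>  b b b b b b b a a a a a a a a a A   (applied A -> a)
  Step 33: b b b b b b b a a a a a a a a a A  =>  b b b b b b b a a a a a a a a a a   (applied A -> a)
Final yield: b b b b b b b a a a a a a a a a a
Total rewrite steps: 33

33


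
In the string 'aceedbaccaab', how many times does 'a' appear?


Scanning 'aceedbaccaab' for 'a':
  Position 0: 'a' -> MATCH (count: 1)
  Position 6: 'a' -> MATCH (count: 2)
  Position 9: 'a' -> MATCH (count: 3)
  Position 10: 'a' -> MATCH (count: 4)
Total occurrences of 'a': 4

4


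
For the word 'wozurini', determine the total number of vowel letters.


Scanning each character of 'wozurini':
  Position 1: 'w' -> consonant (running count: 0)
  Position 2: 'o' -> vowel (running count: 1)
  Position 3: 'z' -> consonant (running count: 1)
  Position 4: 'u' -> vowel (running count: 2)
  Position 5: 'r' -> consonant (running count: 2)
  Position 6: 'i' -> vowel (running count: 3)
  Position 7: 'n' -> consonant (running count: 3)
  Position 8: 'i' -> vowel (running count: 4)
Total vowels: 4

4


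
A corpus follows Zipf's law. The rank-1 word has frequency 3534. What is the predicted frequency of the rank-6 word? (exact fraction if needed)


Zipf's law: freq(rank) = f1 / rank
f1 = 3534, rank = 6
freq = 3534 / 6
= 589

589


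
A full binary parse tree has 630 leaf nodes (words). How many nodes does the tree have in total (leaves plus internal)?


Leaf nodes (terminals): 630
Internal nodes = n - 1 = 630 - 1 = 629
Total = leaves + internal = 630 + 629 = 1259

1259


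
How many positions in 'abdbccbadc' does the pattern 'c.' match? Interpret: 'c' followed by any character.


Pattern: c. means 'c' followed by any character.
Scanning 'abdbccbadc' position-by-position:
  Pos 0: window 'ab' -> no
  Pos 1: window 'bd' -> no
  Pos 2: window 'db' -> no
  Pos 3: window 'bc' -> no
  Pos 4: window 'cc' -> MATCH
  Pos 5: window 'cb' -> MATCH
  Pos 6: window 'ba' -> no
  Pos 7: window 'ad' -> no
  Pos 8: window 'dc' -> no
  Pos 9: window 'c' -> no
Total matches: 2

2
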